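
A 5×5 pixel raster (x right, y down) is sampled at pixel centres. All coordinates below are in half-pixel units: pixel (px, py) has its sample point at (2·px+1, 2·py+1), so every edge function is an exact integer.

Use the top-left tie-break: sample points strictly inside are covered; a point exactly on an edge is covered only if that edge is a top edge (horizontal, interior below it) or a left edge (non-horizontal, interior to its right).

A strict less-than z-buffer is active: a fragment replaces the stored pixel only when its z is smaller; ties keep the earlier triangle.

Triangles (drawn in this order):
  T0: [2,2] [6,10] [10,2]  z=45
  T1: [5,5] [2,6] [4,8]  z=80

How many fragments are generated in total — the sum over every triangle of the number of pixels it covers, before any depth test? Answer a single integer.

T0:
  2·area = 64  (B↔C swapped to make it positive)
  edge (2, 2)→(10, 2): d=(8,0) top-left  bias=+0
  edge (10, 2)→(6, 10): d=(-4,8) right/bottom  bias=-1
  edge (6, 10)→(2, 2): d=(-4,-8) top-left  bias=+0
    (1,1)@(3, 3): e=[8,52,4] → #
    (2,1)@(5, 3): e=[8,36,20] → #
    (3,1)@(7, 3): e=[8,20,36] → #
    (4,1)@(9, 3): e=[8,4,52] → #
    (1,2)@(3, 5): e=[24,44,-4] → ·
    (2,2)@(5, 5): e=[24,28,12] → #
    (4,2)@(9, 5): e=[24,-4,44] → ·
    (2,3)@(5, 7): e=[40,20,4] → #
    (4,3)@(9, 7): e=[40,-12,36] → ·
    (2,4)@(5, 9): e=[56,12,-4] → ·
    (3,4)@(7, 9): e=[56,-4,12] → ·
  covered (8 px):
    · · · · ·
    · # # # #
    · · # # ·
    · · # # ·
    · · · · ·
T1:
  2·area = 8  (B↔C swapped to make it positive)
  edge (5, 5)→(4, 8): d=(-1,3) right/bottom  bias=-1
  edge (4, 8)→(2, 6): d=(-2,-2) top-left  bias=+0
  edge (2, 6)→(5, 5): d=(3,-1) top-left  bias=+0
    (0,2)@(1, 5): e=[12,0,-4] → ·  [on edge]
    (2,2)@(5, 5): e=[0,8,0] → ·  [on edge]
    (1,3)@(3, 7): e=[4,0,4] → #  [on edge]
    (2,3)@(5, 7): e=[-2,4,6] → ·
    (1,4)@(3, 9): e=[2,-4,10] → ·
    (2,4)@(5, 9): e=[-4,0,12] → ·  [on edge]
  covered (1 px):
    · · · · ·
    · · · · ·
    · · · · ·
    · # · · ·
    · · · · ·

Final: 9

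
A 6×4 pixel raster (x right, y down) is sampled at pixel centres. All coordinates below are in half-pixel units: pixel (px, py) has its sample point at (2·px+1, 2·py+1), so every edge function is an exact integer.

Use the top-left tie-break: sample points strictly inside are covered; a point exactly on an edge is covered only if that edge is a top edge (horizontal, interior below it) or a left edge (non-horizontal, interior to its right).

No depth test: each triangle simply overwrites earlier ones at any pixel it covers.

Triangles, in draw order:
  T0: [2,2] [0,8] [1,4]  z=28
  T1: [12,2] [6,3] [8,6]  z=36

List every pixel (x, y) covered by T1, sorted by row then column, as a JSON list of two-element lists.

T0:
  2·area = 2
  edge (2, 2)→(0, 8): d=(-2,6) right/bottom  bias=-1
  edge (0, 8)→(1, 4): d=(1,-4) top-left  bias=+0
  edge (1, 4)→(2, 2): d=(1,-2) top-left  bias=+0
    (0,2)@(1, 5): e=[0,1,1] → ·  [on edge]
  covered (0 px):
    · · · · · ·
    · · · · · ·
    · · · · · ·
    · · · · · ·
T1:
  2·area = 20  (B↔C swapped to make it positive)
  edge (12, 2)→(8, 6): d=(-4,4) right/bottom  bias=-1
  edge (8, 6)→(6, 3): d=(-2,-3) top-left  bias=+0
  edge (6, 3)→(12, 2): d=(6,-1) top-left  bias=+0
    (3,1)@(7, 3): e=[16,3,1] → #
    (4,1)@(9, 3): e=[8,9,3] → #
    (5,1)@(11, 3): e=[0,15,5] → ·  [on edge]
    (3,2)@(7, 5): e=[8,-1,13] → ·
    (4,2)@(9, 5): e=[0,5,15] → ·  [on edge]
    (3,3)@(7, 7): e=[0,-5,25] → ·  [on edge]
  covered (2 px):
    · · · · · ·
    · · · # # ·
    · · · · · ·
    · · · · · ·

Final: [[3,1],[4,1]]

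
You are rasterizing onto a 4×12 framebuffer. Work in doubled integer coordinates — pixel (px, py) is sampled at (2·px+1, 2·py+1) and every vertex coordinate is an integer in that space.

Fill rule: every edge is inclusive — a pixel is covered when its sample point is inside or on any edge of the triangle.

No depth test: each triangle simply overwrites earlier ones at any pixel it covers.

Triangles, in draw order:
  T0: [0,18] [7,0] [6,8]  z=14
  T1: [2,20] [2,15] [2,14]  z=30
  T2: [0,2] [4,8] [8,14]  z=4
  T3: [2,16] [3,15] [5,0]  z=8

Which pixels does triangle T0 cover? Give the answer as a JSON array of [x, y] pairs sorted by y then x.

T0:
  2·area = 38
  edge (0, 18)→(7, 0): d=(7,-18) inclusive
  edge (7, 0)→(6, 8): d=(-1,8) inclusive
  edge (6, 8)→(0, 18): d=(-6,10) inclusive
    (2,3)@(5, 7): e=[13,9,16] → #
    (3,3)@(7, 7): e=[49,-7,-4] → ·
    (2,4)@(5, 9): e=[27,7,4] → #
    (3,4)@(7, 9): e=[63,-9,-16] → ·
    (1,5)@(3, 11): e=[5,21,12] → #
    (2,5)@(5, 11): e=[41,5,-8] → ·
    (1,6)@(3, 13): e=[19,19,0] → #  [on edge]
    (2,6)@(5, 13): e=[55,3,-20] → ·
    (1,7)@(3, 15): e=[33,17,-12] → ·
  covered (4 px):
    · · · ·
    · · · ·
    · · · ·
    · · # ·
    · · # ·
    · # · ·
    · # · ·
    · · · ·
    · · · ·
    · · · ·
    · · · ·
    · · · ·
T1:
  degenerate (2·area = 0) — covers nothing
T2:
  degenerate (2·area = 0) — covers nothing
T3:
  2·area = 13  (B↔C swapped to make it positive)
  edge (2, 16)→(5, 0): d=(3,-16) inclusive
  edge (5, 0)→(3, 15): d=(-2,15) inclusive
  edge (3, 15)→(2, 16): d=(-1,1) inclusive
    (1,5)@(3, 11): e=[1,8,4] → #
    (2,5)@(5, 11): e=[33,-22,2] → ·
    (3,5)@(7, 11): e=[65,-52,0] → ·  [on edge]
    (1,6)@(3, 13): e=[7,4,2] → #
    (2,6)@(5, 13): e=[39,-26,0] → ·  [on edge]
    (1,7)@(3, 15): e=[13,0,0] → #  [on edge]
    (2,7)@(5, 15): e=[45,-30,-2] → ·
    (0,8)@(1, 17): e=[-13,26,0] → ·  [on edge]
    (1,8)@(3, 17): e=[19,-4,-2] → ·
  covered (3 px):
    · · · ·
    · · · ·
    · · · ·
    · · · ·
    · · · ·
    · # · ·
    · # · ·
    · # · ·
    · · · ·
    · · · ·
    · · · ·
    · · · ·

Result: [[2,3],[2,4],[1,5],[1,6]]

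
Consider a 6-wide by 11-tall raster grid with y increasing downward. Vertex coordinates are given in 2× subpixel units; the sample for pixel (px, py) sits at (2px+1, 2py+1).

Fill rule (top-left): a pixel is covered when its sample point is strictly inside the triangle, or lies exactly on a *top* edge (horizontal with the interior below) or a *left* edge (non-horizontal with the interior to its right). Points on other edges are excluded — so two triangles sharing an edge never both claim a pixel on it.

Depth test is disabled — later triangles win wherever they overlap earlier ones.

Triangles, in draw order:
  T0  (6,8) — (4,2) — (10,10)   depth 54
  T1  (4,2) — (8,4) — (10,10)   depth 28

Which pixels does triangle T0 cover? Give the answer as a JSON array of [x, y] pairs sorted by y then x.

T0:
  2·area = 20
  edge (6, 8)→(4, 2): d=(-2,-6) top-left  bias=+0
  edge (4, 2)→(10, 10): d=(6,8) right/bottom  bias=-1
  edge (10, 10)→(6, 8): d=(-4,-2) top-left  bias=+0
    (2,2)@(5, 5): e=[0,10,10] → #  [on edge]
    (3,2)@(7, 5): e=[12,-6,14] → ·
    (2,3)@(5, 7): e=[-4,22,2] → ·
    (3,3)@(7, 7): e=[8,6,6] → #
    (4,3)@(9, 7): e=[20,-10,10] → ·
    (3,4)@(7, 9): e=[4,18,-2] → ·
    (4,4)@(9, 9): e=[16,2,2] → #
    (5,4)@(11, 9): e=[28,-14,6] → ·
    (3,5)@(7, 11): e=[0,30,-10] → ·  [on edge]
    (4,5)@(9, 11): e=[12,14,-6] → ·
    (4,8)@(9, 17): e=[0,50,-30] → ·  [on edge]
  covered (3 px):
    · · · · · ·
    · · · · · ·
    · · # · · ·
    · · · # · ·
    · · · · # ·
    · · · · · ·
    · · · · · ·
    · · · · · ·
    · · · · · ·
    · · · · · ·
    · · · · · ·
T1:
  2·area = 20
  edge (4, 2)→(8, 4): d=(4,2) right/bottom  bias=-1
  edge (8, 4)→(10, 10): d=(2,6) right/bottom  bias=-1
  edge (10, 10)→(4, 2): d=(-6,-8) top-left  bias=+0
    (3,0)@(7, 1): e=[-10,0,30] → ·  [on edge]
    (2,1)@(5, 3): e=[2,16,2] → #
    (3,1)@(7, 3): e=[-2,4,18] → ·
    (2,2)@(5, 5): e=[10,20,-10] → ·
    (3,2)@(7, 5): e=[6,8,6] → #
    (4,2)@(9, 5): e=[2,-4,22] → ·
    (3,3)@(7, 7): e=[14,12,-6] → ·
    (4,3)@(9, 7): e=[10,0,10] → ·  [on edge]
    (5,6)@(11, 13): e=[30,0,-10] → ·  [on edge]
  covered (2 px):
    · · · · · ·
    · · # · · ·
    · · · # · ·
    · · · · · ·
    · · · · · ·
    · · · · · ·
    · · · · · ·
    · · · · · ·
    · · · · · ·
    · · · · · ·
    · · · · · ·

Result: [[2,2],[3,3],[4,4]]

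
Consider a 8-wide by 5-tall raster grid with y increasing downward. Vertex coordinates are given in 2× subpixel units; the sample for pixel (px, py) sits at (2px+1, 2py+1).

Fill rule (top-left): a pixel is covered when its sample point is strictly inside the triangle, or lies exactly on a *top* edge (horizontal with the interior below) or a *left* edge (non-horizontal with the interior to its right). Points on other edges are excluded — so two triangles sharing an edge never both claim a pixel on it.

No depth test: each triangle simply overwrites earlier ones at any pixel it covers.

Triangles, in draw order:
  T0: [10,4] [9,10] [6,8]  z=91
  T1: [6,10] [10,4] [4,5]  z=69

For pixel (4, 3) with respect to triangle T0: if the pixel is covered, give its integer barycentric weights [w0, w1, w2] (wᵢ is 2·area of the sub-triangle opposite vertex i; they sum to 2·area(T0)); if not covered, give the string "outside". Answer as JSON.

T0:
  2·area = 20
  edge (10, 4)→(9, 10): d=(-1,6) right/bottom  bias=-1
  edge (9, 10)→(6, 8): d=(-3,-2) top-left  bias=+0
  edge (6, 8)→(10, 4): d=(4,-4) top-left  bias=+0
    (6,0)@(13, 1): e=[-15,35,0] → ·  [on edge]
    (5,1)@(11, 3): e=[-5,25,0] → ·  [on edge]
    (4,2)@(9, 5): e=[5,15,0] → #  [on edge]
    (5,2)@(11, 5): e=[-7,19,8] → ·
    (3,3)@(7, 7): e=[15,5,0] → #  [on edge]
    (5,3)@(11, 7): e=[-9,13,16] → ·
    (2,4)@(5, 9): e=[25,-5,0] → ·  [on edge]
    (3,4)@(7, 9): e=[13,-1,8] → ·
    (4,4)@(9, 9): e=[1,3,16] → #
    (5,4)@(11, 9): e=[-11,7,24] → ·
  covered (4 px):
    · · · · · · · ·
    · · · · · · · ·
    · · · · # · · ·
    · · · # # · · ·
    · · · · # · · ·
T1:
  2·area = 32  (B↔C swapped to make it positive)
  edge (6, 10)→(4, 5): d=(-2,-5) top-left  bias=+0
  edge (4, 5)→(10, 4): d=(6,-1) top-left  bias=+0
  edge (10, 4)→(6, 10): d=(-4,6) right/bottom  bias=-1
    (2,2)@(5, 5): e=[5,1,26] → #
    (3,2)@(7, 5): e=[15,3,14] → #
    (4,2)@(9, 5): e=[25,5,2] → #
    (5,2)@(11, 5): e=[35,7,-10] → ·
    (2,3)@(5, 7): e=[1,13,18] → #
    (4,3)@(9, 7): e=[21,17,-6] → ·
    (2,4)@(5, 9): e=[-3,25,10] → ·
    (3,4)@(7, 9): e=[7,27,-2] → ·
  covered (5 px):
    · · · · · · · ·
    · · · · · · · ·
    · · # # # · · ·
    · · # # · · · ·
    · · · · · · · ·

Answer: [9,8,3]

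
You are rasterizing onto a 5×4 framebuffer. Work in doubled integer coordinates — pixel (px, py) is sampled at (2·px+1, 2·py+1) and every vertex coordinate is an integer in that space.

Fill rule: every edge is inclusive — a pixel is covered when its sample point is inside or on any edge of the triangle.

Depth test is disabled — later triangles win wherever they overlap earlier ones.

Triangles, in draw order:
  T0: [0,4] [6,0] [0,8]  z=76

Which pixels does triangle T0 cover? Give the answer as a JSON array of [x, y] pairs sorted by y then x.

T0:
  2·area = 24
  edge (0, 4)→(6, 0): d=(6,-4) inclusive
  edge (6, 0)→(0, 8): d=(-6,8) inclusive
  edge (0, 8)→(0, 4): d=(0,-4) inclusive
    (2,0)@(5, 1): e=[2,2,20] → X
    (3,0)@(7, 1): e=[10,-14,28] → .
    (1,1)@(3, 3): e=[6,6,12] → X
    (2,1)@(5, 3): e=[14,-10,20] → .
    (0,2)@(1, 5): e=[10,10,4] → X
    (1,2)@(3, 5): e=[18,-6,12] → .
    (0,3)@(1, 7): e=[22,-2,4] → .
  covered (3 px):
    . . X . .
    . X . . .
    X . . . .
    . . . . .

Answer: [[2,0],[1,1],[0,2]]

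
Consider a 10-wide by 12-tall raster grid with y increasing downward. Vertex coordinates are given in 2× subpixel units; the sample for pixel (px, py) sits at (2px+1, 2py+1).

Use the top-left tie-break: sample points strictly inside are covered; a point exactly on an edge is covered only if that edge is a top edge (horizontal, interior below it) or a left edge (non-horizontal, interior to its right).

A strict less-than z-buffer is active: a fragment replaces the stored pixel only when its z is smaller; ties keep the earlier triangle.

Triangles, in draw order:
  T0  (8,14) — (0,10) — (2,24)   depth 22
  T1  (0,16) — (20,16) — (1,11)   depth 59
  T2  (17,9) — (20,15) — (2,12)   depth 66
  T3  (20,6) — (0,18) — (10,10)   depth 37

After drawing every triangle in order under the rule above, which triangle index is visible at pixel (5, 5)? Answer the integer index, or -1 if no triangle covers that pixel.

T0:
  2·area = 104  (B↔C swapped to make it positive)
  edge (8, 14)→(2, 24): d=(-6,10) right/bottom  bias=-1
  edge (2, 24)→(0, 10): d=(-2,-14) top-left  bias=+0
  edge (0, 10)→(8, 14): d=(8,4) right/bottom  bias=-1
    (5,4)@(11, 9): e=[0,156,-52] → ·  [on edge]
    (0,5)@(1, 11): e=[88,12,4] → #
    (1,5)@(3, 11): e=[68,40,-4] → ·
    (0,6)@(1, 13): e=[76,8,20] → #
    (1,6)@(3, 13): e=[56,36,12] → #
    (2,6)@(5, 13): e=[36,64,4] → #
    (3,6)@(7, 13): e=[16,92,-4] → ·
    (0,7)@(1, 15): e=[64,4,36] → #
    (3,7)@(7, 15): e=[4,88,12] → #
    (4,7)@(9, 15): e=[-16,116,4] → ·
    (0,8)@(1, 17): e=[52,0,52] → #  [on edge]
    (3,8)@(7, 17): e=[-8,84,28] → ·
    (2,9)@(5, 19): e=[0,52,52] → ·  [on edge]
  covered (13 px):
    · · · · · · · · · ·
    · · · · · · · · · ·
    · · · · · · · · · ·
    · · · · · · · · · ·
    · · · · · · · · · ·
    # · · · · · · · · ·
    # # # · · · · · · ·
    # # # # · · · · · ·
    # # # · · · · · · ·
    · # · · · · · · · ·
    · # · · · · · · · ·
    · · · · · · · · · ·
T1:
  2·area = 100  (B↔C swapped to make it positive)
  edge (0, 16)→(1, 11): d=(1,-5) top-left  bias=+0
  edge (1, 11)→(20, 16): d=(19,5) right/bottom  bias=-1
  edge (20, 16)→(0, 16): d=(-20,0) right/bottom  bias=-1
    (1,0)@(3, 1): e=[0,-200,300] → ·  [on edge]
    (0,5)@(1, 11): e=[0,0,100] → ·  [on edge]
    (0,6)@(1, 13): e=[2,38,60] → #
    (1,6)@(3, 13): e=[12,28,60] → #
    (2,6)@(5, 13): e=[22,18,60] → #
    (3,6)@(7, 13): e=[32,8,60] → #
    (4,6)@(9, 13): e=[42,-2,60] → ·
    (0,7)@(1, 15): e=[4,76,20] → #
    (4,7)@(9, 15): e=[44,36,20] → #
    (5,7)@(11, 15): e=[54,26,20] → #
    (6,7)@(13, 15): e=[64,16,20] → #
    (7,7)@(15, 15): e=[74,6,20] → #
  covered (12 px):
    · · · · · · · · · ·
    · · · · · · · · · ·
    · · · · · · · · · ·
    · · · · · · · · · ·
    · · · · · · · · · ·
    · · · · · · · · · ·
    # # # # · · · · · ·
    # # # # # # # # · ·
    · · · · · · · · · ·
    · · · · · · · · · ·
    · · · · · · · · · ·
    · · · · · · · · · ·
T2:
  2·area = 99
  edge (17, 9)→(20, 15): d=(3,6) right/bottom  bias=-1
  edge (20, 15)→(2, 12): d=(-18,-3) top-left  bias=+0
  edge (2, 12)→(17, 9): d=(15,-3) top-left  bias=+0
    (6,0)@(13, 1): e=[0,231,-132] → ·  [on edge]
    (7,2)@(15, 5): e=[0,165,-66] → ·  [on edge]
    (8,4)@(17, 9): e=[0,99,0] → ·  [on edge]
    (3,5)@(7, 11): e=[66,33,0] → #  [on edge]
    (4,5)@(9, 11): e=[54,39,6] → #
    (5,5)@(11, 11): e=[42,45,12] → #
    (6,5)@(13, 11): e=[30,51,18] → #
    (7,5)@(15, 11): e=[18,57,24] → #
    (8,5)@(17, 11): e=[6,63,30] → #
    (9,5)@(19, 11): e=[-6,69,36] → ·
    (3,6)@(7, 13): e=[72,-3,30] → ·
    (4,6)@(9, 13): e=[60,3,36] → #
    (9,6)@(19, 13): e=[0,33,66] → ·  [on edge]
  covered (11 px):
    · · · · · · · · · ·
    · · · · · · · · · ·
    · · · · · · · · · ·
    · · · · · · · · · ·
    · · · · · · · · · ·
    · · · # # # # # # ·
    · · · · # # # # # ·
    · · · · · · · · · ·
    · · · · · · · · · ·
    · · · · · · · · · ·
    · · · · · · · · · ·
    · · · · · · · · · ·
T3:
  2·area = 40
  edge (20, 6)→(0, 18): d=(-20,12) right/bottom  bias=-1
  edge (0, 18)→(10, 10): d=(10,-8) top-left  bias=+0
  edge (10, 10)→(20, 6): d=(10,-4) top-left  bias=+0
    (6,4)@(13, 9): e=[24,14,2] → #
    (7,4)@(15, 9): e=[0,30,10] → ·  [on edge]
    (4,5)@(9, 11): e=[32,2,6] → #
    (5,5)@(11, 11): e=[8,18,14] → #
    (6,5)@(13, 11): e=[-16,34,22] → ·
    (3,6)@(7, 13): e=[16,6,18] → #
    (4,6)@(9, 13): e=[-8,22,26] → ·
    (5,6)@(11, 13): e=[-32,38,34] → ·
    (2,7)@(5, 15): e=[0,10,30] → ·  [on edge]
    (3,7)@(7, 15): e=[-24,26,38] → ·
  covered (4 px):
    · · · · · · · · · ·
    · · · · · · · · · ·
    · · · · · · · · · ·
    · · · · · · · · · ·
    · · · · · · # · · ·
    · · · · # # · · · ·
    · · · # · · · · · ·
    · · · · · · · · · ·
    · · · · · · · · · ·
    · · · · · · · · · ·
    · · · · · · · · · ·
    · · · · · · · · · ·

Z-buffer (winner per pixel, '.' = empty):
  . . . . . . . . . .
  . . . . . . . . . .
  . . . . . . . . . .
  . . . . . . . . . .
  . . . . . . 3 . . .
  0 . . 2 3 3 2 2 2 .
  0 0 0 3 2 2 2 2 2 .
  0 0 0 0 1 1 1 1 . .
  0 0 0 . . . . . . .
  . 0 . . . . . . . .
  . 0 . . . . . . . .
  . . . . . . . . . .

Result: 3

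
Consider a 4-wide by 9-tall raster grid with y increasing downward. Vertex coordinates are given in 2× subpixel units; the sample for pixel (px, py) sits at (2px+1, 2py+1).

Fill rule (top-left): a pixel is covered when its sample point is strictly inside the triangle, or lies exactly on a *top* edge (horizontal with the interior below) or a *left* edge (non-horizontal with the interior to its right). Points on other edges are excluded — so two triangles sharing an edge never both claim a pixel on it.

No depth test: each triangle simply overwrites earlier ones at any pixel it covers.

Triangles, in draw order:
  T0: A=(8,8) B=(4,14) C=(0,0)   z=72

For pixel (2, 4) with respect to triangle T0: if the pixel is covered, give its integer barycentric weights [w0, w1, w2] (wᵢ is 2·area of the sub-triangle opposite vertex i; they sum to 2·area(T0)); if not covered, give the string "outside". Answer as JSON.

T0:
  2·area = 80
  edge (8, 8)→(4, 14): d=(-4,6) right/bottom  bias=-1
  edge (4, 14)→(0, 0): d=(-4,-14) top-left  bias=+0
  edge (0, 0)→(8, 8): d=(8,8) right/bottom  bias=-1
    (0,0)@(1, 1): e=[70,10,0] → ·  [on edge]
    (0,1)@(1, 3): e=[62,2,16] → █
    (1,1)@(3, 3): e=[50,30,0] → ·  [on edge]
    (0,2)@(1, 5): e=[54,-6,32] → ·
    (1,2)@(3, 5): e=[42,22,16] → █
    (2,2)@(5, 5): e=[30,50,0] → ·  [on edge]
    (1,3)@(3, 7): e=[34,14,32] → █
    (2,3)@(5, 7): e=[22,42,16] → █
    (3,3)@(7, 7): e=[10,70,0] → ·  [on edge]
    (1,4)@(3, 9): e=[26,6,48] → █
    (3,4)@(7, 9): e=[2,62,16] → █
    (1,5)@(3, 11): e=[18,-2,64] → ·
  covered (8 px):
    · · · ·
    █ · · ·
    · █ · ·
    · █ █ ·
    · █ █ █
    · · █ ·
    · · · ·
    · · · ·
    · · · ·

Final: [34,32,14]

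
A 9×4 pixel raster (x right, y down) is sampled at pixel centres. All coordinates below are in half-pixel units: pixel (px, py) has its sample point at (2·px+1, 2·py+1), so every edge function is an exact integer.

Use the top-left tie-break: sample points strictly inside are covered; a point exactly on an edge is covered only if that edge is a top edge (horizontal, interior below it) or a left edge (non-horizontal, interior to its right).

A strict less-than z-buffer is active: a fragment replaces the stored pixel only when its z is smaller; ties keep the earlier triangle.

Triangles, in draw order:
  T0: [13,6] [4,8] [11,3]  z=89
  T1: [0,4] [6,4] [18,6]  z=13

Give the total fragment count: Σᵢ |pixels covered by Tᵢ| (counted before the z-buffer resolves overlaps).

T0:
  2·area = 31
  edge (13, 6)→(4, 8): d=(-9,2) right/bottom  bias=-1
  edge (4, 8)→(11, 3): d=(7,-5) top-left  bias=+0
  edge (11, 3)→(13, 6): d=(2,3) right/bottom  bias=-1
    (5,1)@(11, 3): e=[31,0,0] → .  [on edge]
    (4,2)@(9, 5): e=[17,4,10] → X
    (5,2)@(11, 5): e=[13,14,4] → X
    (6,2)@(13, 5): e=[9,24,-2] → .
    (3,3)@(7, 7): e=[3,8,20] → X
    (4,3)@(9, 7): e=[-1,18,14] → .
    (5,3)@(11, 7): e=[-5,28,8] → .
  covered (3 px):
    . . . . . . . . .
    . . . . . . . . .
    . . . . X X . . .
    . . . X . . . . .
T1:
  2·area = 12
  edge (0, 4)→(6, 4): d=(6,0) top-left  bias=+0
  edge (6, 4)→(18, 6): d=(12,2) right/bottom  bias=-1
  edge (18, 6)→(0, 4): d=(-18,-2) top-left  bias=+0
    (4,2)@(9, 5): e=[6,6,0] → X  [on edge]
    (5,2)@(11, 5): e=[6,2,4] → X
    (6,2)@(13, 5): e=[6,-2,8] → .
    (4,3)@(9, 7): e=[18,30,-36] → .
    (5,3)@(11, 7): e=[18,26,-32] → .
  covered (2 px):
    . . . . . . . . .
    . . . . . . . . .
    . . . . X X . . .
    . . . . . . . . .

Answer: 5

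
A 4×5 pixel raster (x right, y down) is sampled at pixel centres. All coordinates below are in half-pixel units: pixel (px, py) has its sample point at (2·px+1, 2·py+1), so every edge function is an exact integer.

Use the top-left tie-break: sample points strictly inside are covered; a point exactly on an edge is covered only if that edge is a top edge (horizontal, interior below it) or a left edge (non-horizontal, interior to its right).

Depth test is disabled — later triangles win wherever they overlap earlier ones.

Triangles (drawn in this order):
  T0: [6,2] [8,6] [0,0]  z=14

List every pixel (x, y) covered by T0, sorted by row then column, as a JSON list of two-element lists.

T0:
  2·area = 20
  edge (6, 2)→(8, 6): d=(2,4) right/bottom  bias=-1
  edge (8, 6)→(0, 0): d=(-8,-6) top-left  bias=+0
  edge (0, 0)→(6, 2): d=(6,2) right/bottom  bias=-1
    (1,0)@(3, 1): e=[10,10,0] → .  [on edge]
    (2,1)@(5, 3): e=[6,6,8] → X
    (3,1)@(7, 3): e=[-2,18,4] → .
    (2,2)@(5, 5): e=[10,-10,20] → .
    (3,2)@(7, 5): e=[2,2,16] → X
    (3,3)@(7, 7): e=[6,-14,28] → .
  covered (2 px):
    . . . .
    . . X .
    . . . X
    . . . .
    . . . .

Answer: [[2,1],[3,2]]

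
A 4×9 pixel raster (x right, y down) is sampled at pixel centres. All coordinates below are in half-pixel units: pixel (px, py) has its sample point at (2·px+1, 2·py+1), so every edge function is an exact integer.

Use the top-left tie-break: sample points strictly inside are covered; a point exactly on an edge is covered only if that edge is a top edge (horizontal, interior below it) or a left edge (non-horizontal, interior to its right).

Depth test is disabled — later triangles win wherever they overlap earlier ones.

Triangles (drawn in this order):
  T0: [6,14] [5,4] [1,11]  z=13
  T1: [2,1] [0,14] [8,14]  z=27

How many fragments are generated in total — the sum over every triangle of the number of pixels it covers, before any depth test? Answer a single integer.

T0:
  2·area = 47  (B↔C swapped to make it positive)
  edge (6, 14)→(1, 11): d=(-5,-3) top-left  bias=+0
  edge (1, 11)→(5, 4): d=(4,-7) top-left  bias=+0
  edge (5, 4)→(6, 14): d=(1,10) right/bottom  bias=-1
    (2,2)@(5, 5): e=[42,4,1] → #
    (3,2)@(7, 5): e=[48,18,-19] → ·
    (2,3)@(5, 7): e=[32,12,3] → #
    (3,3)@(7, 7): e=[38,26,-17] → ·
    (1,4)@(3, 9): e=[16,6,25] → #
    (3,4)@(7, 9): e=[28,34,-15] → ·
    (0,5)@(1, 11): e=[0,0,47] → #  [on edge]
    (3,5)@(7, 11): e=[18,42,-13] → ·
    (0,6)@(1, 13): e=[-10,8,49] → ·
    (1,6)@(3, 13): e=[-4,22,29] → ·
    (2,6)@(5, 13): e=[2,36,9] → #
    (3,6)@(7, 13): e=[8,50,-11] → ·
  covered (8 px):
    · · · ·
    · · · ·
    · · # ·
    · · # ·
    · # # ·
    # # # ·
    · · # ·
    · · · ·
    · · · ·
T1:
  2·area = 104  (B↔C swapped to make it positive)
  edge (2, 1)→(8, 14): d=(6,13) right/bottom  bias=-1
  edge (8, 14)→(0, 14): d=(-8,0) right/bottom  bias=-1
  edge (0, 14)→(2, 1): d=(2,-13) top-left  bias=+0
    (1,2)@(3, 5): e=[11,72,21] → #
    (2,2)@(5, 5): e=[-15,72,47] → ·
    (1,3)@(3, 7): e=[23,56,25] → #
    (2,3)@(5, 7): e=[-3,56,51] → ·
    (0,4)@(1, 9): e=[61,40,3] → #
    (2,4)@(5, 9): e=[9,40,55] → #
    (3,4)@(7, 9): e=[-17,40,81] → ·
    (0,5)@(1, 11): e=[73,24,7] → #
    (3,5)@(7, 11): e=[-5,24,85] → ·
    (0,6)@(1, 13): e=[85,8,11] → #
    (3,6)@(7, 13): e=[7,8,89] → #
    (0,7)@(1, 15): e=[97,-8,15] → ·
  covered (12 px):
    · · · ·
    · · · ·
    · # · ·
    · # · ·
    # # # ·
    # # # ·
    # # # #
    · · · ·
    · · · ·

Answer: 20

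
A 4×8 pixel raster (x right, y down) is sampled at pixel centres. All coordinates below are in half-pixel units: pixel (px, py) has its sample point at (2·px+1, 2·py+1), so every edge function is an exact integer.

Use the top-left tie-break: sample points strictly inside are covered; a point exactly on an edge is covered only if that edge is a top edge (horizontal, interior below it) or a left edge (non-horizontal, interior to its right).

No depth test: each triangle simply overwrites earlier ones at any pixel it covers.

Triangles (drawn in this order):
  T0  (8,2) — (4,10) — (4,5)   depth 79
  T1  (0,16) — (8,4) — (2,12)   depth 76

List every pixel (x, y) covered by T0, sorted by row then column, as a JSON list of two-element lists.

T0:
  2·area = 20
  edge (8, 2)→(4, 10): d=(-4,8) right/bottom  bias=-1
  edge (4, 10)→(4, 5): d=(0,-5) top-left  bias=+0
  edge (4, 5)→(8, 2): d=(4,-3) top-left  bias=+0
    (3,1)@(7, 3): e=[4,15,1] → #
    (2,2)@(5, 5): e=[12,5,3] → #
    (3,2)@(7, 5): e=[-4,15,9] → ·
    (2,3)@(5, 7): e=[4,5,11] → #
    (3,3)@(7, 7): e=[-12,15,17] → ·
    (2,4)@(5, 9): e=[-4,5,19] → ·
  covered (3 px):
    · · · ·
    · · · #
    · · # ·
    · · # ·
    · · · ·
    · · · ·
    · · · ·
    · · · ·
T1:
  2·area = 8  (B↔C swapped to make it positive)
  edge (0, 16)→(2, 12): d=(2,-4) top-left  bias=+0
  edge (2, 12)→(8, 4): d=(6,-8) top-left  bias=+0
  edge (8, 4)→(0, 16): d=(-8,12) right/bottom  bias=-1
    (1,5)@(3, 11): e=[2,2,4] → #
    (2,5)@(5, 11): e=[10,18,-20] → ·
    (1,6)@(3, 13): e=[6,14,-12] → ·
  covered (1 px):
    · · · ·
    · · · ·
    · · · ·
    · · · ·
    · · · ·
    · # · ·
    · · · ·
    · · · ·

Final: [[3,1],[2,2],[2,3]]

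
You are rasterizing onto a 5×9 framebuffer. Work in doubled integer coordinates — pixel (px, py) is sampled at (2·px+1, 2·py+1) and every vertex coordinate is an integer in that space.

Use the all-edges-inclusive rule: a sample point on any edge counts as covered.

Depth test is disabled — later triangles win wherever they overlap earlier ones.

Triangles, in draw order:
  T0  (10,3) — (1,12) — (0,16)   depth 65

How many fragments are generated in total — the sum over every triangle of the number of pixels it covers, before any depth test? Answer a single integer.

T0:
  2·area = 27  (B↔C swapped to make it positive)
  edge (10, 3)→(0, 16): d=(-10,13) inclusive
  edge (0, 16)→(1, 12): d=(1,-4) inclusive
  edge (1, 12)→(10, 3): d=(9,-9) inclusive
    (2,4)@(5, 9): e=[5,13,9] → X
    (3,4)@(7, 9): e=[-21,21,27] → .
    (1,5)@(3, 11): e=[11,7,9] → X
    (2,5)@(5, 11): e=[-15,15,27] → .
    (0,6)@(1, 13): e=[17,1,9] → X
    (1,6)@(3, 13): e=[-9,9,27] → .
    (0,7)@(1, 15): e=[-3,3,27] → .
  covered (3 px):
    . . . . .
    . . . . .
    . . . . .
    . . . . .
    . . X . .
    . X . . .
    X . . . .
    . . . . .
    . . . . .

Answer: 3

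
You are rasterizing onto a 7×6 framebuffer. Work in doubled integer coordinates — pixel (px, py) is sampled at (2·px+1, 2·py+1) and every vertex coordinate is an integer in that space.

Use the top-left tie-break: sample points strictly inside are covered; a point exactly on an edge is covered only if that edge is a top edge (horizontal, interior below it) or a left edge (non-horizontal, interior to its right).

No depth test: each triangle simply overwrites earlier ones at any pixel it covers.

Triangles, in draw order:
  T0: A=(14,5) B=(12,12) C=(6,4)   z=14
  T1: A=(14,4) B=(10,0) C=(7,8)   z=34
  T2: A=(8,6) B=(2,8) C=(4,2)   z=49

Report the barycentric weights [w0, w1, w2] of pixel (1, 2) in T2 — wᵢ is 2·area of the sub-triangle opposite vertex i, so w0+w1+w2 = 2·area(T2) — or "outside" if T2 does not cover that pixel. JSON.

T0:
  2·area = 58
  edge (14, 5)→(12, 12): d=(-2,7) right/bottom  bias=-1
  edge (12, 12)→(6, 4): d=(-6,-8) top-left  bias=+0
  edge (6, 4)→(14, 5): d=(8,1) right/bottom  bias=-1
    (3,2)@(7, 5): e=[49,2,7] → █
    (4,2)@(9, 5): e=[35,18,5] → █
    (5,2)@(11, 5): e=[21,34,3] → █
    (6,2)@(13, 5): e=[7,50,1] → █
    (3,3)@(7, 7): e=[45,-10,23] → ·
    (4,3)@(9, 7): e=[31,6,21] → █
    (4,4)@(9, 9): e=[27,-6,37] → ·
    (5,4)@(11, 9): e=[13,10,35] → █
    (6,4)@(13, 9): e=[-1,26,33] → ·
    (5,5)@(11, 11): e=[9,-2,51] → ·
  covered (8 px):
    · · · · · · ·
    · · · · · · ·
    · · · █ █ █ █
    · · · · █ █ █
    · · · · · █ ·
    · · · · · · ·
T1:
  2·area = 44  (B↔C swapped to make it positive)
  edge (14, 4)→(7, 8): d=(-7,4) right/bottom  bias=-1
  edge (7, 8)→(10, 0): d=(3,-8) top-left  bias=+0
  edge (10, 0)→(14, 4): d=(4,4) right/bottom  bias=-1
    (5,0)@(11, 1): e=[33,11,0] → ·  [on edge]
    (4,1)@(9, 3): e=[27,1,16] → █
    (5,1)@(11, 3): e=[19,17,8] → █
    (6,1)@(13, 3): e=[11,33,0] → ·  [on edge]
    (4,2)@(9, 5): e=[13,7,24] → █
    (6,2)@(13, 5): e=[-3,39,8] → ·
    (4,3)@(9, 7): e=[-1,13,32] → ·
    (5,3)@(11, 7): e=[-9,29,24] → ·
  covered (4 px):
    · · · · · · ·
    · · · · █ █ ·
    · · · · █ █ ·
    · · · · · · ·
    · · · · · · ·
    · · · · · · ·
T2:
  2·area = 32
  edge (8, 6)→(2, 8): d=(-6,2) right/bottom  bias=-1
  edge (2, 8)→(4, 2): d=(2,-6) top-left  bias=+0
  edge (4, 2)→(8, 6): d=(4,4) right/bottom  bias=-1
    (1,0)@(3, 1): e=[40,-8,0] → ·  [on edge]
    (2,1)@(5, 3): e=[24,8,0] → ·  [on edge]
    (1,2)@(3, 5): e=[16,0,16] → █  [on edge]
    (2,2)@(5, 5): e=[12,12,8] → █
    (3,2)@(7, 5): e=[8,24,0] → ·  [on edge]
    (5,2)@(11, 5): e=[0,48,-16] → ·  [on edge]
    (1,3)@(3, 7): e=[4,4,24] → █
    (2,3)@(5, 7): e=[0,16,16] → ·  [on edge]
    (4,3)@(9, 7): e=[-8,40,0] → ·  [on edge]
    (1,4)@(3, 9): e=[-8,8,32] → ·
    (5,4)@(11, 9): e=[-24,56,0] → ·  [on edge]
    (0,5)@(1, 11): e=[-16,0,48] → ·  [on edge]
    (6,5)@(13, 11): e=[-40,72,0] → ·  [on edge]
  covered (3 px):
    · · · · · · ·
    · · · · · · ·
    · █ █ · · · ·
    · █ · · · · ·
    · · · · · · ·
    · · · · · · ·

Final: [0,16,16]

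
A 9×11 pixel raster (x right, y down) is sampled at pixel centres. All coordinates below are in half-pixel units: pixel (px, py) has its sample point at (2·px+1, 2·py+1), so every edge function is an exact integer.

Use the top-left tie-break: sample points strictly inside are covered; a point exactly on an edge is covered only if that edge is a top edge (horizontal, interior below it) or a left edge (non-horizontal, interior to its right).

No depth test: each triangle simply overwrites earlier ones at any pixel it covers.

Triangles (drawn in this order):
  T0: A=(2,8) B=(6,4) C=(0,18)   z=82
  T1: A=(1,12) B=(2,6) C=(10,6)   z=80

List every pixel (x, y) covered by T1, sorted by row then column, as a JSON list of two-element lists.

T0:
  2·area = 32
  edge (2, 8)→(6, 4): d=(4,-4) top-left  bias=+0
  edge (6, 4)→(0, 18): d=(-6,14) right/bottom  bias=-1
  edge (0, 18)→(2, 8): d=(2,-10) top-left  bias=+0
    (4,0)@(9, 1): e=[0,-24,56] → .  [on edge]
    (1,1)@(3, 3): e=[-16,48,0] → .  [on edge]
    (3,1)@(7, 3): e=[0,-8,40] → .  [on edge]
    (2,2)@(5, 5): e=[0,8,24] → X  [on edge]
    (3,2)@(7, 5): e=[8,-20,44] → .
    (1,3)@(3, 7): e=[0,24,8] → X  [on edge]
    (2,3)@(5, 7): e=[8,-4,28] → .
    (0,4)@(1, 9): e=[0,40,-8] → .  [on edge]
    (1,4)@(3, 9): e=[8,12,12] → X
    (2,4)@(5, 9): e=[16,-16,32] → .
    (1,5)@(3, 11): e=[16,0,16] → .  [on edge]
    (0,6)@(1, 13): e=[16,16,0] → X  [on edge]
  covered (5 px):
    . . . . . . . . .
    . . . . . . . . .
    . . X . . . . . .
    . X . . . . . . .
    . X . . . . . . .
    . . . . . . . . .
    X . . . . . . . .
    X . . . . . . . .
    . . . . . . . . .
    . . . . . . . . .
    . . . . . . . . .
T1:
  2·area = 48
  edge (1, 12)→(2, 6): d=(1,-6) top-left  bias=+0
  edge (2, 6)→(10, 6): d=(8,0) top-left  bias=+0
  edge (10, 6)→(1, 12): d=(-9,6) right/bottom  bias=-1
    (1,3)@(3, 7): e=[7,8,33] → X
    (2,3)@(5, 7): e=[19,8,21] → X
    (3,3)@(7, 7): e=[31,8,9] → X
    (4,3)@(9, 7): e=[43,8,-3] → .
    (1,4)@(3, 9): e=[9,24,15] → X
    (3,4)@(7, 9): e=[33,24,-9] → .
    (1,5)@(3, 11): e=[11,40,-3] → .
    (2,5)@(5, 11): e=[23,40,-15] → .
  covered (5 px):
    . . . . . . . . .
    . . . . . . . . .
    . . . . . . . . .
    . X X X . . . . .
    . X X . . . . . .
    . . . . . . . . .
    . . . . . . . . .
    . . . . . . . . .
    . . . . . . . . .
    . . . . . . . . .
    . . . . . . . . .

Final: [[1,3],[2,3],[3,3],[1,4],[2,4]]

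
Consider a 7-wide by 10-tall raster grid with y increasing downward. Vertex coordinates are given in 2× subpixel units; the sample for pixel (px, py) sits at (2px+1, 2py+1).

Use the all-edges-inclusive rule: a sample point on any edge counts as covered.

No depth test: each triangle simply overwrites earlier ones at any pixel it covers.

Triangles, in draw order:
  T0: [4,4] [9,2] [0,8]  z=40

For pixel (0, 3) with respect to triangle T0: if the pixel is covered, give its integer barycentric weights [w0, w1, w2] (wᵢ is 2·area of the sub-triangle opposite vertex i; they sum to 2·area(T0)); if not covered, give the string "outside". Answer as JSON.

T0:
  2·area = 12
  edge (4, 4)→(9, 2): d=(5,-2) inclusive
  edge (9, 2)→(0, 8): d=(-9,6) inclusive
  edge (0, 8)→(4, 4): d=(4,-4) inclusive
    (3,0)@(7, 1): e=[-9,21,0] → ·  [on edge]
    (2,1)@(5, 3): e=[-3,15,0] → ·  [on edge]
    (3,1)@(7, 3): e=[1,3,8] → █
    (4,1)@(9, 3): e=[5,-9,16] → ·
    (1,2)@(3, 5): e=[3,9,0] → █  [on edge]
    (2,2)@(5, 5): e=[7,-3,8] → ·
    (3,2)@(7, 5): e=[11,-15,16] → ·
    (0,3)@(1, 7): e=[9,3,0] → █  [on edge]
    (1,3)@(3, 7): e=[13,-9,8] → ·
    (0,4)@(1, 9): e=[19,-15,8] → ·
  covered (3 px):
    · · · · · · ·
    · · · █ · · ·
    · █ · · · · ·
    █ · · · · · ·
    · · · · · · ·
    · · · · · · ·
    · · · · · · ·
    · · · · · · ·
    · · · · · · ·
    · · · · · · ·

Result: [3,0,9]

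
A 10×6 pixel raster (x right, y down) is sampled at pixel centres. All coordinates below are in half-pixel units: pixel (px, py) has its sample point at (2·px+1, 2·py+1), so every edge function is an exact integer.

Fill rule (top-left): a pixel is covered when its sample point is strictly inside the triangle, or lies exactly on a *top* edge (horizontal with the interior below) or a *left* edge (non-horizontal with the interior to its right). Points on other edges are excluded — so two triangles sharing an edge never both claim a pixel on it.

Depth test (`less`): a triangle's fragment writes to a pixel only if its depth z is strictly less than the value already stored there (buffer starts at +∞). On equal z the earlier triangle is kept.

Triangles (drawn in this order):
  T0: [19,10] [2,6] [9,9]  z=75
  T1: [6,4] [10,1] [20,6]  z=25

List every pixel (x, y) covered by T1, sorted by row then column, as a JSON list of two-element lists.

T0:
  2·area = 23  (B↔C swapped to make it positive)
  edge (19, 10)→(9, 9): d=(-10,-1) top-left  bias=+0
  edge (9, 9)→(2, 6): d=(-7,-3) top-left  bias=+0
  edge (2, 6)→(19, 10): d=(17,4) right/bottom  bias=-1
    (2,3)@(5, 7): e=[16,2,5] → #
    (3,3)@(7, 7): e=[18,8,-3] → ·
    (2,4)@(5, 9): e=[-4,-12,39] → ·
    (4,4)@(9, 9): e=[0,0,23] → #  [on edge]
    (5,4)@(11, 9): e=[2,6,15] → #
    (6,4)@(13, 9): e=[4,12,7] → #
    (7,4)@(15, 9): e=[6,18,-1] → ·
    (4,5)@(9, 11): e=[-20,-14,57] → ·
    (5,5)@(11, 11): e=[-18,-8,49] → ·
    (6,5)@(13, 11): e=[-16,-2,41] → ·
  covered (4 px):
    · · · · · · · · · ·
    · · · · · · · · · ·
    · · · · · · · · · ·
    · · # · · · · · · ·
    · · · · # # # · · ·
    · · · · · · · · · ·
T1:
  2·area = 50
  edge (6, 4)→(10, 1): d=(4,-3) top-left  bias=+0
  edge (10, 1)→(20, 6): d=(10,5) right/bottom  bias=-1
  edge (20, 6)→(6, 4): d=(-14,-2) top-left  bias=+0
    (4,1)@(9, 3): e=[5,25,20] → #
    (5,1)@(11, 3): e=[11,15,24] → #
    (6,1)@(13, 3): e=[17,5,28] → #
    (7,1)@(15, 3): e=[23,-5,32] → ·
    (4,2)@(9, 5): e=[13,45,-8] → ·
    (5,2)@(11, 5): e=[19,35,-4] → ·
    (6,2)@(13, 5): e=[25,25,0] → #  [on edge]
    (7,2)@(15, 5): e=[31,15,4] → #
    (8,2)@(17, 5): e=[37,5,8] → #
    (9,2)@(19, 5): e=[43,-5,12] → ·
    (6,3)@(13, 7): e=[33,45,-28] → ·
    (7,3)@(15, 7): e=[39,35,-24] → ·
  covered (6 px):
    · · · · · · · · · ·
    · · · · # # # · · ·
    · · · · · · # # # ·
    · · · · · · · · · ·
    · · · · · · · · · ·
    · · · · · · · · · ·

Answer: [[4,1],[5,1],[6,1],[6,2],[7,2],[8,2]]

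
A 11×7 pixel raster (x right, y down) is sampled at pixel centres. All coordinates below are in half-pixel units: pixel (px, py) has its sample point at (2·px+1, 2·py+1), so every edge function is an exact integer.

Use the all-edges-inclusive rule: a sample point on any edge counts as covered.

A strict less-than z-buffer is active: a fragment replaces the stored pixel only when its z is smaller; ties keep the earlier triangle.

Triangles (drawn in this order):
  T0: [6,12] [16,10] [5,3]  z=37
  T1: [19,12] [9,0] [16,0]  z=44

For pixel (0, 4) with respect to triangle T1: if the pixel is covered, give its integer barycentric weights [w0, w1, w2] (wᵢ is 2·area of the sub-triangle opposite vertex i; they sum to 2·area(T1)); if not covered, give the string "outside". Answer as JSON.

T0:
  2·area = 92  (B↔C swapped to make it positive)
  edge (6, 12)→(5, 3): d=(-1,-9) inclusive
  edge (5, 3)→(16, 10): d=(11,7) inclusive
  edge (16, 10)→(6, 12): d=(-10,2) inclusive
    (2,1)@(5, 3): e=[0,0,92] → █  [on edge]
    (3,1)@(7, 3): e=[18,-14,88] → ·
    (2,2)@(5, 5): e=[-2,22,72] → ·
    (3,2)@(7, 5): e=[16,8,68] → █
    (4,2)@(9, 5): e=[34,-6,64] → ·
    (3,3)@(7, 7): e=[14,30,48] → █
    (4,3)@(9, 7): e=[32,16,44] → █
    (5,3)@(11, 7): e=[50,2,40] → █
    (6,3)@(13, 7): e=[68,-12,36] → ·
    (3,4)@(7, 9): e=[12,52,28] → █
    (6,4)@(13, 9): e=[66,10,16] → █
    (7,4)@(15, 9): e=[84,-4,12] → ·
    (10,4)@(21, 9): e=[138,-46,0] → ·  [on edge]
    (5,5)@(11, 11): e=[46,46,0] → █  [on edge]
    (0,6)@(1, 13): e=[-46,138,0] → ·  [on edge]
  covered (12 px):
    · · · · · · · · · · ·
    · · █ · · · · · · · ·
    · · · █ · · · · · · ·
    · · · █ █ █ · · · · ·
    · · · █ █ █ █ · · · ·
    · · · █ █ █ · · · · ·
    · · · · · · · · · · ·
T1:
  2·area = 84
  edge (19, 12)→(9, 0): d=(-10,-12) inclusive
  edge (9, 0)→(16, 0): d=(7,0) inclusive
  edge (16, 0)→(19, 12): d=(3,12) inclusive
    (5,0)@(11, 1): e=[14,7,63] → █
    (6,0)@(13, 1): e=[38,7,39] → █
    (7,0)@(15, 1): e=[62,7,15] → █
    (8,0)@(17, 1): e=[86,7,-9] → ·
    (5,1)@(11, 3): e=[-6,21,69] → ·
    (6,1)@(13, 3): e=[18,21,45] → █
    (8,1)@(17, 3): e=[66,21,-3] → ·
    (6,2)@(13, 5): e=[-2,35,51] → ·
    (7,2)@(15, 5): e=[22,35,27] → █
    (8,2)@(17, 5): e=[46,35,3] → █
    (9,2)@(19, 5): e=[70,35,-21] → ·
    (7,3)@(15, 7): e=[2,49,33] → █
  covered (10 px):
    · · · · · █ █ █ · · ·
    · · · · · · █ █ · · ·
    · · · · · · · █ █ · ·
    · · · · · · · █ █ · ·
    · · · · · · · · █ · ·
    · · · · · · · · · · ·
    · · · · · · · · · · ·

Answer: "outside"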